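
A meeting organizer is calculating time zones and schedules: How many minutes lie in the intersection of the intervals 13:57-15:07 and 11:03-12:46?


Interval A: [837, 907] minutes from midnight
Interval B: [663, 766] minutes from midnight
Overlap start = max(837, 663) = 837
Overlap end = min(907, 766) = 766
End <= start, so the intervals do not overlap: 0 minutes

0


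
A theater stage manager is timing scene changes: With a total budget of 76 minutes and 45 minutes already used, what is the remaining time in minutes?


Total budget: 76 minutes
Time used: 45 minutes
Remaining: 76 - 45 = 31 minutes
Percent used: 59.2%
Percent remaining: 40.8%

31


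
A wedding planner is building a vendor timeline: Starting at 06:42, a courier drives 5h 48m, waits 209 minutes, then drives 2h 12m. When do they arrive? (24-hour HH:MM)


Depart: 06:42
Leg 1: +348 min -> 12:30
Layover: +209 min -> 15:59
Leg 2: +132 min -> 18:11
Total travel: 689 minutes = 11h 29m
Arrival: 18:11

18:11


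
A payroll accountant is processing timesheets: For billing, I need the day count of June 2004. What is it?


Month: June
Year: 2004
June is a 30-day month
Total: 30 days

30


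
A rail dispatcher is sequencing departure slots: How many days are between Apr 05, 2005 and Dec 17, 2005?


Start date: 2005-04-05
End date: 2005-12-17
Apr 2005: +26 days
May 2005: +31 days
Jun 2005: +30 days
... (6 more months)
Total: 256 days

256


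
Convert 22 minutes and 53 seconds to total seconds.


Minutes: 22
Extra seconds: 53
Seconds per minute: 60
Minutes to seconds: 22 x 60 = 1320
Total: 1320 + 53 = 1373

1373


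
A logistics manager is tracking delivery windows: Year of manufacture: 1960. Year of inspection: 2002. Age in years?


Birth year: 1960
Current year: 2002
Age = current year - birth year
Age = 2002 - 1960 = 42

42


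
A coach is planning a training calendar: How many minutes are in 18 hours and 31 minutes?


Hours: 18
Extra minutes: 31
Minutes per hour: 60
Hours to minutes: 18 x 60 = 1080
Total: 1080 + 31 = 1111

1111


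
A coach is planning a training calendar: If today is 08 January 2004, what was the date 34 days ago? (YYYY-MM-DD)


Start: 2004-01-08
Subtracting 34 days
Days already passed in January: 8
After going back through January: 26 more days to subtract
December 2003 has 31 days, need 26
Result: 2003-12-05

2003-12-05


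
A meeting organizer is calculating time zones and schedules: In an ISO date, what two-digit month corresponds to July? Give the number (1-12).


Calendar month order:
6. June
7. July <--
8. August
July is month number 7

7


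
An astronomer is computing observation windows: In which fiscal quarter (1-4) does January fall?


Month: January (month 1)
Q1: January-March (months 1-3)
Q2: April-June (months 4-6)
Q3: July-September (months 7-9)
Q4: October-December (months 10-12)
Month 1 falls in Q1

1


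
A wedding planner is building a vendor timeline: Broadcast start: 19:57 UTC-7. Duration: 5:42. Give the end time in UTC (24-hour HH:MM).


Start: 19:57 in UTC-7
Step 1 - add duration:
  minutes: 57 + 42 = 99 (carry 1h)
  hours: 19 + 5 + 1 = 25
  end in UTC-7: 01:39
Step 2 - convert UTC-7 -> UTC:
  offset difference: 0 - (-7) = 7 hours
  1 + (7) = 8 -> mod 24 = 8
Result: 08:39 in UTC

08:39


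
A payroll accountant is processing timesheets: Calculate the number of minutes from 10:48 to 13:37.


Start time: 10:48 = 648 minutes from midnight
End time: 13:37 = 817 minutes from midnight
Difference: 817 - 648 = 169 minutes
That is 2 hours and 49 minutes

169


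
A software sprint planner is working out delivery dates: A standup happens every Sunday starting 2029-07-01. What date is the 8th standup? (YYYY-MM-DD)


First occurrence: 2029-07-01 (occurrence 1)
Each occurrence is 7 days after the previous.
Occurrence 8 is 7 weeks after the first.
7 weeks = 49 days
2029-07-01 + 49 days = 2029-08-19

2029-08-19


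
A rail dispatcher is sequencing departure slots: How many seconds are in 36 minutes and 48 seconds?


Minutes: 36
Seconds: 48
Convert minutes to seconds: 36 x 60 = 2160
Add remaining seconds: 2160 + 48 = 2208

2208


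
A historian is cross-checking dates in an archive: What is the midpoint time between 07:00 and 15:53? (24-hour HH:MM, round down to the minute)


Start time: 07:00 = 420 minutes from midnight
End time: 15:53 = 953 minutes from midnight
Sum: 420 + 953 = 1373
Midpoint: 1373 / 2 = 686 minutes
Convert: 686 / 60 = 11 hours, 26 minutes
Result: 11:26

11:26


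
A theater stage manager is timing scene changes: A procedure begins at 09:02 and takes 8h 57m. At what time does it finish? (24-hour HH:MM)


Start time: 09:02
Adding: 8 hours 57 minutes
Minutes: 2 + 57 = 59
Hours: 9 + 8 + 0 = 17
Result: 17:59

17:59


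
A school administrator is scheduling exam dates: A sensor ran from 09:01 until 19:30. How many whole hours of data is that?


Start: 09:01
End: 19:30
Hour difference: 19 - 9 = 10 hours
Minute difference: 30 - 1 = 29 minutes
Total minutes: 629
Complete hours: 629 / 60 = 10 (remainder 29)

10


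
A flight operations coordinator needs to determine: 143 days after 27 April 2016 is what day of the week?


Start: 2016-04-27 (Wednesday)
Step 1 - find target date: add 143 days
  2016-04-27 + 143 days = 2016-09-17
Step 2 - day of week:
  143 mod 7 = 3
  Wednesday + 3 days -> Saturday
Result: Saturday (2016-09-17)

Saturday


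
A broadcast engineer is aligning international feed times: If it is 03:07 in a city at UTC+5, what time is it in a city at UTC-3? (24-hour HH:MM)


Local time: 03:07 at UTC+5 (offset 5h)
Target zone: UTC-3 (offset -3h)
Difference: -3 - (5) = -8 hours
Calculation: 3 + (-8) = -5
Wraparound: (-5) mod 24 = 19
Result: 19:07

19:07


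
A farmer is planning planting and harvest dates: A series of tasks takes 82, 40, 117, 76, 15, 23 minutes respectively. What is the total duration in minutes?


Durations: 82, 40, 117, 76, 15, 23
Running sum: 82
+ 40 = 122
+ 117 = 239
+ 76 = 315
+ 15 = 330
+ 23 = 353
Total duration: 353 minutes
That is 5 hours and 53 minutes

353


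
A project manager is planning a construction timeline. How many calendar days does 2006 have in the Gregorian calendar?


Year: 2006
Check leap year rules:
Divisible by 4? No
2006 is not a leap year
Days: 365

365


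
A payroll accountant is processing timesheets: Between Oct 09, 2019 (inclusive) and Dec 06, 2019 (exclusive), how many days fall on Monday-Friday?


Start: 2019-10-09 (Wednesday)
End (exclusive): 2019-12-06 (Friday)
Total calendar days: 58
Full weeks: 58 // 7 = 8 -> 40 weekdays
Remaining 2 days starting on Wednesday:
  Wed(w), Thu(w) -> 2 weekdays
Total business days: 40 + 2 = 42

42


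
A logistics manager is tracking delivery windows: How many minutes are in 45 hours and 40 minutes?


Hours: 45
Minutes: 40
Convert hours to minutes: 45 x 60 = 2700
Add remaining minutes: 2700 + 40 = 2740

2740


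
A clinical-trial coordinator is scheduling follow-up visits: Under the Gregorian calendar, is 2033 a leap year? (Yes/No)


Year: 2033
Divisible by 4? 2033 / 4 = 508.25 -> No
Not divisible by 4, so NOT a leap year

No


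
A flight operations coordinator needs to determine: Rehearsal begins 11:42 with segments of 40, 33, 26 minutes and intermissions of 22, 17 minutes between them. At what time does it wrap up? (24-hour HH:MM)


Start: 11:42 = 702 min from midnight
  after task 1 (40 min): 12:22
  after break (22 min): 12:44
  after task 2 (33 min): 13:17
  after break (17 min): 13:34
  after task 3 (26 min): 14:00
Total elapsed: 138 minutes
End time: 14:00

14:00


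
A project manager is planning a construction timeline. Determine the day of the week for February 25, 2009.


Date: 2009-02-25
January 1, 2009 is a Thursday
Day of year: 56
Offset from Jan 1: 55 days
55 mod 7 = 6
Result: Wednesday

Wednesday


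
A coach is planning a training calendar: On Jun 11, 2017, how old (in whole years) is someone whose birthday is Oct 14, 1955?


Birth: 1955-10-14
Reference: 2017-06-11
Year difference: 2017 - 1955 = 62
Has birthday (10-14) occurred by 06-11? No
Birthday not yet reached this year -> subtract 1
Age in full years: 61

61


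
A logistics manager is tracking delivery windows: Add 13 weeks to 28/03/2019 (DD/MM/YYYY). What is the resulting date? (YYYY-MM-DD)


Start: 2019-03-28
Weeks to add: 13
Convert to days: 13 x 7 = 91 days
Add 91 days to 2019-03-28
Result: 2019-06-27

2019-06-27


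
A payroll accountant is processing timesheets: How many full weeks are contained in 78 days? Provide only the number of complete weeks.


Total days: 78
Days per week: 7
Division: 78 / 7 = 11 remainder 1
Complete weeks: 11
Remaining days: 1

11


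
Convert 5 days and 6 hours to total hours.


Days: 5
Extra hours: 6
Hours per day: 24
Days to hours: 5 x 24 = 120
Total: 120 + 6 = 126

126


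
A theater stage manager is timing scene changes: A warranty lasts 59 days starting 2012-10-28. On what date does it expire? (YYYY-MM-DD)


Start: 2012-10-28
Adding 59 days
Days remaining in October: 3
After October: 56 days still to add
November 2012: 30 days, 26 remaining
December 2012 has 31 days, need 26
Result: 2012-12-26

2012-12-26


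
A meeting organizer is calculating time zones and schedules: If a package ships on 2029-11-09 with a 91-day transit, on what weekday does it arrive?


Start: 2029-11-09 (Friday)
Step 1 - find target date: add 91 days
  2029-11-09 + 91 days = 2030-02-08
Step 2 - day of week:
  91 mod 7 = 0
  Friday + 0 days -> Friday
Result: Friday (2030-02-08)

Friday


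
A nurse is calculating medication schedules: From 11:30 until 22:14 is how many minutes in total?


Start time: 11:30 = 690 minutes from midnight
End time: 22:14 = 1334 minutes from midnight
Difference: 1334 - 690 = 644 minutes
That is 10 hours and 44 minutes

644


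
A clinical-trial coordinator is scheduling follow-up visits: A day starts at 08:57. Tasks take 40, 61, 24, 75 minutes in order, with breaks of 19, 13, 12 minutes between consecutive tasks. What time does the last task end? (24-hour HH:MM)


Start: 08:57 = 537 min from midnight
  after task 1 (40 min): 09:37
  after break (19 min): 09:56
  after task 2 (61 min): 10:57
  after break (13 min): 11:10
  after task 3 (24 min): 11:34
  after break (12 min): 11:46
  after task 4 (75 min): 13:01
Total elapsed: 244 minutes
End time: 13:01

13:01


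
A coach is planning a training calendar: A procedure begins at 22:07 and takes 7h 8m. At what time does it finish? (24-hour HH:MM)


Start time: 22:07
Adding: 7 hours 8 minutes
Minutes: 7 + 8 = 15
Hours: 22 + 7 + 0 = 29
Hour wraparound: 29 mod 24 = 5
Result: 05:15

05:15


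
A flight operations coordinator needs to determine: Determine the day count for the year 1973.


Year: 1973
Check leap year rules:
Divisible by 4? No
1973 is not a leap year
Days: 365

365


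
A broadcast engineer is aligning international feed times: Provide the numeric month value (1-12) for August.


Calendar month order:
7. July
8. August <--
9. September
August is month number 8

8


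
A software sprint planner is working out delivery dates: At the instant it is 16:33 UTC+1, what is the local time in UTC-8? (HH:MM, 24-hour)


Local time: 16:33 at UTC+1 (offset 1h)
Target zone: UTC-8 (offset -8h)
Difference: -8 - (1) = -9 hours
Calculation: 16 + (-9) = 7
Result: 07:33

07:33


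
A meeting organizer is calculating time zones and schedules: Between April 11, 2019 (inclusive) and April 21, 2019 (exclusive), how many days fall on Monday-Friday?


Start: 2019-04-11 (Thursday)
End (exclusive): 2019-04-21 (Sunday)
Total calendar days: 10
Full weeks: 10 // 7 = 1 -> 5 weekdays
Remaining 3 days starting on Thursday:
  Thu(w), Fri(w), Sat(-) -> 2 weekdays
Total business days: 5 + 2 = 7

7


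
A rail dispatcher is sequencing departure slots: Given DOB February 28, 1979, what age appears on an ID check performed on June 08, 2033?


Birth: 1979-02-28
Reference: 2033-06-08
Year difference: 2033 - 1979 = 54
Has birthday (02-28) occurred by 06-08? Yes
Age in full years: 54

54


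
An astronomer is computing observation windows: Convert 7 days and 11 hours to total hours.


Days: 7
Extra hours: 11
Hours per day: 24
Days to hours: 7 x 24 = 168
Total: 168 + 11 = 179

179


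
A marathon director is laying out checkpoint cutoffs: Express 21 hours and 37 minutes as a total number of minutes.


Hours: 21
Extra minutes: 37
Minutes per hour: 60
Hours to minutes: 21 x 60 = 1260
Total: 1260 + 37 = 1297

1297


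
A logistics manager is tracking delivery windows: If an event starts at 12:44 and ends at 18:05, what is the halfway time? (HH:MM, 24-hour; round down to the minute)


Start time: 12:44 = 764 minutes from midnight
End time: 18:05 = 1085 minutes from midnight
Sum: 764 + 1085 = 1849
Midpoint: 1849 / 2 = 924 minutes
Convert: 924 / 60 = 15 hours, 24 minutes
Result: 15:24

15:24


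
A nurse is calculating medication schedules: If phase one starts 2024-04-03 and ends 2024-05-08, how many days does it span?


Start date: 2024-04-03
End date: 2024-05-08
Apr 2024: +28 days
May 2024: +7 days
Total: 35 days

35


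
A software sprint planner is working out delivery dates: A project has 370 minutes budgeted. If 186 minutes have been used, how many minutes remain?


Total budget: 370 minutes
Time used: 186 minutes
Remaining: 370 - 186 = 184 minutes
Percent used: 50.3%
Percent remaining: 49.7%

184


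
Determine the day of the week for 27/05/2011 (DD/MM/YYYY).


Date: 2011-05-27
January 1, 2011 is a Saturday
Day of year: 147
Offset from Jan 1: 146 days
146 mod 7 = 6
Result: Friday

Friday


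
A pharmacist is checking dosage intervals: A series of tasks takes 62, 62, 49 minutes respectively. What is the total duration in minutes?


Durations: 62, 62, 49
Running sum: 62
+ 62 = 124
+ 49 = 173
Total duration: 173 minutes
That is 2 hours and 53 minutes

173


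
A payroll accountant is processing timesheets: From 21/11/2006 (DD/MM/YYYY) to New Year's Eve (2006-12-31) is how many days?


Start: November 21, 2006
End: December 31, 2006
Days left in November: 9
December: 31
Sum of remaining months: 31
Total: 9 + 31 = 40

40


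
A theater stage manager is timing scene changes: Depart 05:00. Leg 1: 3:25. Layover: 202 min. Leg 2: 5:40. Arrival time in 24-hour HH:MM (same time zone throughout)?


Depart: 05:00
Leg 1: +205 min -> 08:25
Layover: +202 min -> 11:47
Leg 2: +340 min -> 17:27
Total travel: 747 minutes = 12h 27m
Arrival: 17:27

17:27


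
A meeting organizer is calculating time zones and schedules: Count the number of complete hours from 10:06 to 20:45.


Start: 10:06
End: 20:45
Hour difference: 20 - 10 = 10 hours
Minute difference: 45 - 6 = 39 minutes
Total minutes: 639
Complete hours: 639 / 60 = 10 (remainder 39)

10


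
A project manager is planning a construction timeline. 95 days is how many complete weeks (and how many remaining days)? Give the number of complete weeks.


Total days: 95
Days per week: 7
Division: 95 / 7 = 13 remainder 4
Complete weeks: 13
Remaining days: 4

13


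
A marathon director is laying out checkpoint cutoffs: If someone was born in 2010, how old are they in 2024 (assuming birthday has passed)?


Birth year: 2010
Current year: 2024
Age = current year - birth year
Age = 2024 - 2010 = 14

14


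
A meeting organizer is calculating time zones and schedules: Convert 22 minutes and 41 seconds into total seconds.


Minutes: 22
Seconds: 41
Convert minutes to seconds: 22 x 60 = 1320
Add remaining seconds: 1320 + 41 = 1361

1361


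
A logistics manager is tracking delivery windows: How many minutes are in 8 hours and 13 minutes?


Hours: 8
Minutes: 13
Convert hours to minutes: 8 x 60 = 480
Add remaining minutes: 480 + 13 = 493

493


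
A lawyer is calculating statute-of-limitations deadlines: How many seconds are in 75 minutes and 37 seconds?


Minutes: 75
Extra seconds: 37
Seconds per minute: 60
Minutes to seconds: 75 x 60 = 4500
Total: 4500 + 37 = 4537

4537


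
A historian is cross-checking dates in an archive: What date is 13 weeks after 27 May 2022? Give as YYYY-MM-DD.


Start: 2022-05-27
Weeks to add: 13
Convert to days: 13 x 7 = 91 days
Add 91 days to 2022-05-27
Result: 2022-08-26

2022-08-26


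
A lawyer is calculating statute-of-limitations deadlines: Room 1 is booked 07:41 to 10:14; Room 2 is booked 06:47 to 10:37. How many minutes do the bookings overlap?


Interval A: [461, 614] minutes from midnight
Interval B: [407, 637] minutes from midnight
Overlap start = max(461, 407) = 461
Overlap end = min(614, 637) = 614
Overlap = 614 - 461 = 153 minutes

153


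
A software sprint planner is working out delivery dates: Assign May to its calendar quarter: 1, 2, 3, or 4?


Month: May (month 5)
Q1: January-March (months 1-3)
Q2: April-June (months 4-6)
Q3: July-September (months 7-9)
Q4: October-December (months 10-12)
Month 5 falls in Q2

2


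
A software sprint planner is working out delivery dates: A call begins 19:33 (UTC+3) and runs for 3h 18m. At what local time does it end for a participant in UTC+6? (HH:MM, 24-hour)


Start: 19:33 in UTC+3
Step 1 - add duration:
  minutes: 33 + 18 = 51
  hours: 19 + 3 + 0 = 22
  end in UTC+3: 22:51
Step 2 - convert UTC+3 -> UTC+6:
  offset difference: 6 - (3) = 3 hours
  22 + (3) = 25 -> mod 24 = 1
Result: 01:51 in UTC+6

01:51


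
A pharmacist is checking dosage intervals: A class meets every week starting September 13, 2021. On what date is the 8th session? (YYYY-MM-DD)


First occurrence: 2021-09-13 (occurrence 1)
Each occurrence is 7 days after the previous.
Occurrence 8 is 7 weeks after the first.
7 weeks = 49 days
2021-09-13 + 49 days = 2021-11-01

2021-11-01


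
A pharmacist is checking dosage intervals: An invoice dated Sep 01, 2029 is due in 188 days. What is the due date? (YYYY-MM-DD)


Start: 2029-09-01
Adding 188 days
Days remaining in September: 29
After September: 159 days still to add
October 2029: 31 days, 128 remaining
November 2029: 30 days, 98 remaining
December 2029: 31 days, 67 remaining
January 2030: 31 days, 36 remaining
Result: 2030-03-08

2030-03-08


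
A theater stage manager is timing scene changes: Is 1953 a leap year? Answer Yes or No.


Year: 1953
Divisible by 4? 1953 / 4 = 488.25 -> No
Not divisible by 4, so NOT a leap year

No


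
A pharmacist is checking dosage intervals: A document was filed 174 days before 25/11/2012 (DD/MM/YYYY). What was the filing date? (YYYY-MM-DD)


Start: 2012-11-25
Subtracting 174 days
Days already passed in November: 25
After going back through November: 149 more days to subtract
October 2012: 31 days, 118 remaining
September 2012: 30 days, 88 remaining
August 2012: 31 days, 57 remaining
July 2012: 31 days, 26 remaining
Result: 2012-06-04

2012-06-04


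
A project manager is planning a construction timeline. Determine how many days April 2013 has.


Month: April
Year: 2013
April is a 30-day month
Total: 30 days

30


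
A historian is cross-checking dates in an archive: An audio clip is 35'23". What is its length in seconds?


Minutes: 35
Seconds: 23
Convert minutes to seconds: 35 x 60 = 2100
Add remaining seconds: 2100 + 23 = 2123

2123


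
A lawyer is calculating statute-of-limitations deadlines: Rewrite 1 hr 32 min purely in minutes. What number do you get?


Hours: 1
Extra minutes: 32
Minutes per hour: 60
Hours to minutes: 1 x 60 = 60
Total: 60 + 32 = 92

92


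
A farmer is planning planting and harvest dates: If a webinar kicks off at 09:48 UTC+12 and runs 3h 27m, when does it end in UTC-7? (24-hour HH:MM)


Start: 09:48 in UTC+12
Step 1 - add duration:
  minutes: 48 + 27 = 75 (carry 1h)
  hours: 9 + 3 + 1 = 13
  end in UTC+12: 13:15
Step 2 - convert UTC+12 -> UTC-7:
  offset difference: -7 - (12) = -19 hours
  13 + (-19) = -6 -> mod 24 = 18
Result: 18:15 in UTC-7

18:15


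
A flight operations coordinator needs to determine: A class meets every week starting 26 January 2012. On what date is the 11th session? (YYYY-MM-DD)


First occurrence: 2012-01-26 (occurrence 1)
Each occurrence is 7 days after the previous.
Occurrence 11 is 10 weeks after the first.
10 weeks = 70 days
2012-01-26 + 70 days = 2012-04-05

2012-04-05


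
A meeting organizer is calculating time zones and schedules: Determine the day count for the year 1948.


Year: 1948
Check leap year rules:
Divisible by 4? Yes
Divisible by 100? No
1948 is a leap year
Days: 366

366


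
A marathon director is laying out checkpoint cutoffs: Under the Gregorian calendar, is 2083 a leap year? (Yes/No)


Year: 2083
Divisible by 4? 2083 / 4 = 520.75 -> No
Not divisible by 4, so NOT a leap year

No


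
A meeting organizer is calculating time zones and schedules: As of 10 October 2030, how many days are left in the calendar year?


Start: October 10, 2030
End: December 31, 2030
Days left in October: 21
November: 30
December: 31
Sum of remaining months: 61
Total: 21 + 61 = 82

82


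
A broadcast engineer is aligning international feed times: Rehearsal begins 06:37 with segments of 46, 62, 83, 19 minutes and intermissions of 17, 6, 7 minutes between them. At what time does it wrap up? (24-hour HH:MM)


Start: 06:37 = 397 min from midnight
  after task 1 (46 min): 07:23
  after break (17 min): 07:40
  after task 2 (62 min): 08:42
  after break (6 min): 08:48
  after task 3 (83 min): 10:11
  after break (7 min): 10:18
  after task 4 (19 min): 10:37
Total elapsed: 240 minutes
End time: 10:37

10:37


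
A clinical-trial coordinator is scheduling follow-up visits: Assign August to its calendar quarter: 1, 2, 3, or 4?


Month: August (month 8)
Q1: January-March (months 1-3)
Q2: April-June (months 4-6)
Q3: July-September (months 7-9)
Q4: October-December (months 10-12)
Month 8 falls in Q3

3


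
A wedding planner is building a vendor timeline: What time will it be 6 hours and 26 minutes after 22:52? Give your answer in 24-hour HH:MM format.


Start time: 22:52
Adding: 6 hours 26 minutes
Minutes: 52 + 26 = 78
Minute overflow: 78 >= 60, so carry 1 hour, minutes = 18
Hours: 22 + 6 + 1 = 29
Hour wraparound: 29 mod 24 = 5
Result: 05:18

05:18


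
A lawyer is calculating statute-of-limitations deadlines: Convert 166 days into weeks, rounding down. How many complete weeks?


Total days: 166
Days per week: 7
Division: 166 / 7 = 23 remainder 5
Complete weeks: 23
Remaining days: 5

23


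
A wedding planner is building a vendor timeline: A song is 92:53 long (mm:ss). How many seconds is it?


Minutes: 92
Extra seconds: 53
Seconds per minute: 60
Minutes to seconds: 92 x 60 = 5520
Total: 5520 + 53 = 5573

5573


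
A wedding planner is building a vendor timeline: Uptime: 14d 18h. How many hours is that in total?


Days: 14
Extra hours: 18
Hours per day: 24
Days to hours: 14 x 24 = 336
Total: 336 + 18 = 354

354


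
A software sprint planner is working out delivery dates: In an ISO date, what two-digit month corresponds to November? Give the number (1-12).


Calendar month order:
10. October
11. November <--
12. December
November is month number 11

11


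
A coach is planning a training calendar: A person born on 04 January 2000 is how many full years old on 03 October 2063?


Birth: 2000-01-04
Reference: 2063-10-03
Year difference: 2063 - 2000 = 63
Has birthday (01-04) occurred by 10-03? Yes
Age in full years: 63

63


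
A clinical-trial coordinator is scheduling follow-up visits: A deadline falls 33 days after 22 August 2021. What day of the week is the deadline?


Start: 2021-08-22 (Sunday)
Step 1 - find target date: add 33 days
  2021-08-22 + 33 days = 2021-09-24
Step 2 - day of week:
  33 mod 7 = 5
  Sunday + 5 days -> Friday
Result: Friday (2021-09-24)

Friday


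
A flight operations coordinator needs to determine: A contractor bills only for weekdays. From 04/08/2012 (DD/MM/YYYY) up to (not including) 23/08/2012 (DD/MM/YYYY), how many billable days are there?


Start: 2012-08-04 (Saturday)
End (exclusive): 2012-08-23 (Thursday)
Total calendar days: 19
Full weeks: 19 // 7 = 2 -> 10 weekdays
Remaining 5 days starting on Saturday:
  Sat(-), Sun(-), Mon(w), Tue(w), Wed(w) -> 3 weekdays
Total business days: 10 + 3 = 13

13


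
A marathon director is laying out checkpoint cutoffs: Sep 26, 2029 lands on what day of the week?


Date: 2029-09-26
January 1, 2029 is a Monday
Day of year: 269
Offset from Jan 1: 268 days
268 mod 7 = 2
Result: Wednesday

Wednesday


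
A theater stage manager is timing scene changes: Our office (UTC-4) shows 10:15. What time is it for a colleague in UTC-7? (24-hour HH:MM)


Local time: 10:15 at UTC-4 (offset -4h)
Target zone: UTC-7 (offset -7h)
Difference: -7 - (-4) = -3 hours
Calculation: 10 + (-3) = 7
Result: 07:15

07:15


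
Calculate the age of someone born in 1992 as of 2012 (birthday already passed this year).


Birth year: 1992
Current year: 2012
Age = current year - birth year
Age = 2012 - 1992 = 20

20


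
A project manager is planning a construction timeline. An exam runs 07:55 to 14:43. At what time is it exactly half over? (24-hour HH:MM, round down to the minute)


Start time: 07:55 = 475 minutes from midnight
End time: 14:43 = 883 minutes from midnight
Sum: 475 + 883 = 1358
Midpoint: 1358 / 2 = 679 minutes
Convert: 679 / 60 = 11 hours, 19 minutes
Result: 11:19

11:19


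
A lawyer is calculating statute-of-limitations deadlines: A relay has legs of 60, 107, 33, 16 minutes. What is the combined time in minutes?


Durations: 60, 107, 33, 16
Running sum: 60
+ 107 = 167
+ 33 = 200
+ 16 = 216
Total duration: 216 minutes
That is 3 hours and 36 minutes

216


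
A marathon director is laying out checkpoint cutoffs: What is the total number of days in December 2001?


Month: December
Year: 2001
December is a 31-day month
Total: 31 days

31


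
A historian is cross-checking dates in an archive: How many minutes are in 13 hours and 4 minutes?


Hours: 13
Minutes: 4
Convert hours to minutes: 13 x 60 = 780
Add remaining minutes: 780 + 4 = 784

784


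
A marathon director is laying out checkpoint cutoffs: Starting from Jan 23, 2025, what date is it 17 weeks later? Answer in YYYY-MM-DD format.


Start: 2025-01-23
Weeks to add: 17
Convert to days: 17 x 7 = 119 days
Add 119 days to 2025-01-23
Result: 2025-05-22

2025-05-22


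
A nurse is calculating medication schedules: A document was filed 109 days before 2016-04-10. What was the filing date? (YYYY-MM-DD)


Start: 2016-04-10
Subtracting 109 days
Days already passed in April: 10
After going back through April: 99 more days to subtract
March 2016: 31 days, 68 remaining
February 2016: 29 days, 39 remaining
January 2016: 31 days, 8 remaining
December 2015 has 31 days, need 8
Result: 2015-12-23

2015-12-23


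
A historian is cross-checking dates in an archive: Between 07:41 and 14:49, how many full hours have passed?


Start: 07:41
End: 14:49
Hour difference: 14 - 7 = 7 hours
Minute difference: 49 - 41 = 8 minutes
Total minutes: 428
Complete hours: 428 / 60 = 7 (remainder 8)

7


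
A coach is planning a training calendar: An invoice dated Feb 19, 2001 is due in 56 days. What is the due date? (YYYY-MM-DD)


Start: 2001-02-19
Adding 56 days
Days remaining in February: 9
After February: 47 days still to add
March 2001: 31 days, 16 remaining
April 2001 has 30 days, need 16
Result: 2001-04-16

2001-04-16


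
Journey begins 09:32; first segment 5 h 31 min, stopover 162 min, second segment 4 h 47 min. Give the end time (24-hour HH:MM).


Depart: 09:32
Leg 1: +331 min -> 15:03
Layover: +162 min -> 17:45
Leg 2: +287 min -> 22:32
Total travel: 780 minutes = 13h 0m
Arrival: 22:32

22:32


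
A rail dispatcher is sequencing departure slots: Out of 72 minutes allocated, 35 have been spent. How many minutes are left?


Total budget: 72 minutes
Time used: 35 minutes
Remaining: 72 - 35 = 37 minutes
Percent used: 48.6%
Percent remaining: 51.4%

37


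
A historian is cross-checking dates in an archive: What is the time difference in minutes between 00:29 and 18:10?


Start time: 00:29 = 29 minutes from midnight
End time: 18:10 = 1090 minutes from midnight
Difference: 1090 - 29 = 1061 minutes
That is 17 hours and 41 minutes

1061


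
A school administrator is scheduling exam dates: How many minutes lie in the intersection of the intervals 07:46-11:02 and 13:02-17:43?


Interval A: [466, 662] minutes from midnight
Interval B: [782, 1063] minutes from midnight
Overlap start = max(466, 782) = 782
Overlap end = min(662, 1063) = 662
End <= start, so the intervals do not overlap: 0 minutes

0


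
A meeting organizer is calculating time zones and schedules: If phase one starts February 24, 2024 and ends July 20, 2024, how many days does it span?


Start date: 2024-02-24
End date: 2024-07-20
Feb 2024: +6 days
Mar 2024: +31 days
Apr 2024: +30 days
... (3 more months)
Total: 147 days

147


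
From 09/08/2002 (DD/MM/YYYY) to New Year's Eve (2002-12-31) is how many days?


Start: August 09, 2002
End: December 31, 2002
Days left in August: 22
September: 30
October: 31
November: 30
December: 31
Sum of remaining months: 122
Total: 22 + 122 = 144

144


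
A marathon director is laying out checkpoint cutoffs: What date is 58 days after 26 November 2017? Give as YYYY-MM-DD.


Start: 2017-11-26
Adding 58 days
Days remaining in November: 4
After November: 54 days still to add
December 2017: 31 days, 23 remaining
January 2018 has 31 days, need 23
Result: 2018-01-23

2018-01-23


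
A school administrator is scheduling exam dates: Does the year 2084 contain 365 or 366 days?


Year: 2084
Check leap year rules:
Divisible by 4? Yes
Divisible by 100? No
2084 is a leap year
Days: 366

366


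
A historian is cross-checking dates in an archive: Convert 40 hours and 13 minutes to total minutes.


Hours: 40
Minutes: 13
Convert hours to minutes: 40 x 60 = 2400
Add remaining minutes: 2400 + 13 = 2413

2413


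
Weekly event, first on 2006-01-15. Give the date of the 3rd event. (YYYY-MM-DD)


First occurrence: 2006-01-15 (occurrence 1)
Each occurrence is 7 days after the previous.
Occurrence 3 is 2 weeks after the first.
2 weeks = 14 days
2006-01-15 + 14 days = 2006-01-29

2006-01-29


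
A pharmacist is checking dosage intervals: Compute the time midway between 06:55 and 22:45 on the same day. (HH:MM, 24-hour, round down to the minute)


Start time: 06:55 = 415 minutes from midnight
End time: 22:45 = 1365 minutes from midnight
Sum: 415 + 1365 = 1780
Midpoint: 1780 / 2 = 890 minutes
Convert: 890 / 60 = 14 hours, 50 minutes
Result: 14:50

14:50


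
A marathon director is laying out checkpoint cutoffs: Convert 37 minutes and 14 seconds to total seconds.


Minutes: 37
Extra seconds: 14
Seconds per minute: 60
Minutes to seconds: 37 x 60 = 2220
Total: 2220 + 14 = 2234

2234


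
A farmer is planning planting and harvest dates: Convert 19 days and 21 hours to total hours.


Days: 19
Extra hours: 21
Hours per day: 24
Days to hours: 19 x 24 = 456
Total: 456 + 21 = 477

477


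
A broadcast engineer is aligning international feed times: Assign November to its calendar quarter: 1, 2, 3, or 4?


Month: November (month 11)
Q1: January-March (months 1-3)
Q2: April-June (months 4-6)
Q3: July-September (months 7-9)
Q4: October-December (months 10-12)
Month 11 falls in Q4

4


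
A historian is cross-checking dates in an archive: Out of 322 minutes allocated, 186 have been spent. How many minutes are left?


Total budget: 322 minutes
Time used: 186 minutes
Remaining: 322 - 186 = 136 minutes
Percent used: 57.8%
Percent remaining: 42.2%

136


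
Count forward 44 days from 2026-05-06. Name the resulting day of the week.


Start: 2026-05-06 (Wednesday)
Step 1 - find target date: add 44 days
  2026-05-06 + 44 days = 2026-06-19
Step 2 - day of week:
  44 mod 7 = 2
  Wednesday + 2 days -> Friday
Result: Friday (2026-06-19)

Friday


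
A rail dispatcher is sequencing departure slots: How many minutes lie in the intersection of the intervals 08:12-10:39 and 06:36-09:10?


Interval A: [492, 639] minutes from midnight
Interval B: [396, 550] minutes from midnight
Overlap start = max(492, 396) = 492
Overlap end = min(639, 550) = 550
Overlap = 550 - 492 = 58 minutes

58


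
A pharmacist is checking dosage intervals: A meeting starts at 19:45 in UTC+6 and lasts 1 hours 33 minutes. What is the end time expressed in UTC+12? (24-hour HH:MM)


Start: 19:45 in UTC+6
Step 1 - add duration:
  minutes: 45 + 33 = 78 (carry 1h)
  hours: 19 + 1 + 1 = 21
  end in UTC+6: 21:18
Step 2 - convert UTC+6 -> UTC+12:
  offset difference: 12 - (6) = 6 hours
  21 + (6) = 27 -> mod 24 = 3
Result: 03:18 in UTC+12

03:18


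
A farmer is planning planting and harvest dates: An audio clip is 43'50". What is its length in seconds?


Minutes: 43
Seconds: 50
Convert minutes to seconds: 43 x 60 = 2580
Add remaining seconds: 2580 + 50 = 2630

2630


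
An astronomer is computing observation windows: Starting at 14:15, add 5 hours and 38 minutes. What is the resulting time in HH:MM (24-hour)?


Start time: 14:15
Adding: 5 hours 38 minutes
Minutes: 15 + 38 = 53
Hours: 14 + 5 + 0 = 19
Result: 19:53

19:53


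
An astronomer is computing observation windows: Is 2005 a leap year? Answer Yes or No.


Year: 2005
Divisible by 4? 2005 / 4 = 501.25 -> No
Not divisible by 4, so NOT a leap year

No


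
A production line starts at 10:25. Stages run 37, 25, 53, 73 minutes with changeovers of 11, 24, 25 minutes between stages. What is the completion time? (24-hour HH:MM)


Start: 10:25 = 625 min from midnight
  after task 1 (37 min): 11:02
  after break (11 min): 11:13
  after task 2 (25 min): 11:38
  after break (24 min): 12:02
  after task 3 (53 min): 12:55
  after break (25 min): 13:20
  after task 4 (73 min): 14:33
Total elapsed: 248 minutes
End time: 14:33

14:33


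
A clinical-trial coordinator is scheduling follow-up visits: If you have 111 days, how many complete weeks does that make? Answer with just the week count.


Total days: 111
Days per week: 7
Division: 111 / 7 = 15 remainder 6
Complete weeks: 15
Remaining days: 6

15


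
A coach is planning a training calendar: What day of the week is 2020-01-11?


Date: 2020-01-11
January 1, 2020 is a Wednesday
Day of year: 11
Offset from Jan 1: 10 days
10 mod 7 = 3
Result: Saturday

Saturday


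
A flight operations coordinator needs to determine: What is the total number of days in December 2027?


Month: December
Year: 2027
December is a 31-day month
Total: 31 days

31


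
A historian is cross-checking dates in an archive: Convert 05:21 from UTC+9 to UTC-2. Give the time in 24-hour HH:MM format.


Local time: 05:21 at UTC+9 (offset 9h)
Target zone: UTC-2 (offset -2h)
Difference: -2 - (9) = -11 hours
Calculation: 5 + (-11) = -6
Wraparound: (-6) mod 24 = 18
Result: 18:21

18:21


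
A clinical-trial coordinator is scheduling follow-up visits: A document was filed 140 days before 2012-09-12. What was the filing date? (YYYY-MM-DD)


Start: 2012-09-12
Subtracting 140 days
Days already passed in September: 12
After going back through September: 128 more days to subtract
August 2012: 31 days, 97 remaining
July 2012: 31 days, 66 remaining
June 2012: 30 days, 36 remaining
May 2012: 31 days, 5 remaining
Result: 2012-04-25

2012-04-25


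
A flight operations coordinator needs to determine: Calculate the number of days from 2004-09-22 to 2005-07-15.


Start date: 2004-09-22
End date: 2005-07-15
Sep 2004: +9 days
Oct 2004: +31 days
Nov 2004: +30 days
... (8 more months)
Total: 296 days

296


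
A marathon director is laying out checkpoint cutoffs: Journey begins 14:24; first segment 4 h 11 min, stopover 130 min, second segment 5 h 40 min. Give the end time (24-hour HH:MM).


Depart: 14:24
Leg 1: +251 min -> 18:35
Layover: +130 min -> 20:45
Leg 2: +340 min -> 02:25
Total travel: 721 minutes = 12h 1m
Arrival: 02:25

02:25


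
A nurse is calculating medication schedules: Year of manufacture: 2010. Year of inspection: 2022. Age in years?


Birth year: 2010
Current year: 2022
Age = current year - birth year
Age = 2022 - 2010 = 12

12


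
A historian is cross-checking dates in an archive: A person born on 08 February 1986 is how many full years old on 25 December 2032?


Birth: 1986-02-08
Reference: 2032-12-25
Year difference: 2032 - 1986 = 46
Has birthday (02-08) occurred by 12-25? Yes
Age in full years: 46

46


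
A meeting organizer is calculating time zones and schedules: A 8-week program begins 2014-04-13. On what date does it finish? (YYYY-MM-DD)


Start: 2014-04-13
Weeks to add: 8
Convert to days: 8 x 7 = 56 days
Add 56 days to 2014-04-13
Result: 2014-06-08

2014-06-08


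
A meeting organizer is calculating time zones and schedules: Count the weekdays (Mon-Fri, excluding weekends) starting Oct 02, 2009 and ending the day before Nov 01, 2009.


Start: 2009-10-02 (Friday)
End (exclusive): 2009-11-01 (Sunday)
Total calendar days: 30
Full weeks: 30 // 7 = 4 -> 20 weekdays
Remaining 2 days starting on Friday:
  Fri(w), Sat(-) -> 1 weekdays
Total business days: 20 + 1 = 21

21


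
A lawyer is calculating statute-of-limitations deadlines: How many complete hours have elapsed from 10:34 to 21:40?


Start: 10:34
End: 21:40
Hour difference: 21 - 10 = 11 hours
Minute difference: 40 - 34 = 6 minutes
Total minutes: 666
Complete hours: 666 / 60 = 11 (remainder 6)

11


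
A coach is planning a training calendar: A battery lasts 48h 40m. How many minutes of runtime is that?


Hours: 48
Extra minutes: 40
Minutes per hour: 60
Hours to minutes: 48 x 60 = 2880
Total: 2880 + 40 = 2920

2920


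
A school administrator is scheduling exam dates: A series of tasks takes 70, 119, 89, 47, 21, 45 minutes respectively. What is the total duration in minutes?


Durations: 70, 119, 89, 47, 21, 45
Running sum: 70
+ 119 = 189
+ 89 = 278
+ 47 = 325
+ 21 = 346
+ 45 = 391
Total duration: 391 minutes
That is 6 hours and 31 minutes

391


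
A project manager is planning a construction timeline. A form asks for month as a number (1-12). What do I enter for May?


Calendar month order:
4. April
5. May <--
6. June
May is month number 5

5


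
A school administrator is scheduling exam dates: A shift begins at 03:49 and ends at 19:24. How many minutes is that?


Start time: 03:49 = 229 minutes from midnight
End time: 19:24 = 1164 minutes from midnight
Difference: 1164 - 229 = 935 minutes
That is 15 hours and 35 minutes

935


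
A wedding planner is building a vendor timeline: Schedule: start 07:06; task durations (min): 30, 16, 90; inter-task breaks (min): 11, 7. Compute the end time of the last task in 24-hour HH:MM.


Start: 07:06 = 426 min from midnight
  after task 1 (30 min): 07:36
  after break (11 min): 07:47
  after task 2 (16 min): 08:03
  after break (7 min): 08:10
  after task 3 (90 min): 09:40
Total elapsed: 154 minutes
End time: 09:40

09:40


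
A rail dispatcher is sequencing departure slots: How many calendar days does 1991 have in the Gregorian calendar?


Year: 1991
Check leap year rules:
Divisible by 4? No
1991 is not a leap year
Days: 365

365


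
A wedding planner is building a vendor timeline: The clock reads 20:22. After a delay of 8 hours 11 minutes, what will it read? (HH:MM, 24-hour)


Start time: 20:22
Adding: 8 hours 11 minutes
Minutes: 22 + 11 = 33
Hours: 20 + 8 + 0 = 28
Hour wraparound: 28 mod 24 = 4
Result: 04:33

04:33


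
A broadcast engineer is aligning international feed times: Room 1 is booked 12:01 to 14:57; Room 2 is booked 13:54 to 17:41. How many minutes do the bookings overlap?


Interval A: [721, 897] minutes from midnight
Interval B: [834, 1061] minutes from midnight
Overlap start = max(721, 834) = 834
Overlap end = min(897, 1061) = 897
Overlap = 897 - 834 = 63 minutes

63
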